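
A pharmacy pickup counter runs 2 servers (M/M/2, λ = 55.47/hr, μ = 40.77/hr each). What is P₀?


a = λ/μ = 55.47/40.77 = 1.3606; ρ = a/c = 0.6803
Σ_{k=0}^{1} a^k/k! (terms k=0..1) = 1.00000 + 1.36056 = 2.36056
Tail: a^2/(2!(1−ρ)) = 1.85112/(2·0.3197) = 2.89491
P₀ = 1/(2.36056 + 2.89491) = 1/5.25547 = 0.190278

Final: 0.190278


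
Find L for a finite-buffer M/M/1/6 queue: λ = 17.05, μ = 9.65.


ρ = 17.05/9.65 = 1.7668
L = ρ[1 − (K+1)ρ^K + Kρ^(K+1)] / [(1−ρ)(1−ρ^(K+1))]
Numerator: 1.7668·(1 − 7·30.421626 + 6·53.750126) = 195.322994
Denominator: (-0.7668)·(-52.750126) = 40.450874
L = 195.322994/40.450874 = 4.8286

Final: 4.8286


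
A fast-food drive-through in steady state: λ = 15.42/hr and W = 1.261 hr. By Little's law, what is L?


L = λW = 15.42·1.261 = 19.4446

Final: 19.4446


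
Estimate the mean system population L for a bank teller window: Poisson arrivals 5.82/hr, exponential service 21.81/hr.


ρ = λ/μ = 5.82/21.81 = 0.2669
L = ρ/(1−ρ) = 0.2669/(1 − 0.2669) = 0.2669/0.7331 = 0.3640

Final: 0.3640


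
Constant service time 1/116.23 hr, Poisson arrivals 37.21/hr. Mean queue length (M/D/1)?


ρ = 37.21/116.23 = 0.3201
M/D/1: Lq = ρ²/(2(1−ρ)) = 0.1025/(2·0.6799) = 0.07538

Final: 0.07538


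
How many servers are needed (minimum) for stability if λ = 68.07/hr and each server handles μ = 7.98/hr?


Stability requires cμ > λ ⇔ c > λ/μ.
λ/μ = 68.07/7.98 = 8.5301
Minimum integer c = ⌊8.5301⌋ + 1 = 9
Check: 9·7.98 = 71.82 > 68.07, while 8·7.98 = 63.84 ≤ 68.07

Final: 9 servers


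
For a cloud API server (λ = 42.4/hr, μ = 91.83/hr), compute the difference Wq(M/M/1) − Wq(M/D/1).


ρ = 42.4/91.83 = 0.4617
Wq(M/M/1) = ρ/(μ−λ) = 0.4617/49.43 = 0.009341 hr
Wq(M/D/1) = ρ/(2(μ−λ)) = 0.004670 hr
Savings = 0.009341 − 0.004670 = 0.004670 hr

Final: 0.004670 hr


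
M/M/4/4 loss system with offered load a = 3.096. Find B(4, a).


B(c,a) = (a^c/c!) / Σ_{k=0}^{c} a^k/k!
a^4/4! = 3.828182
Σ terms (k=0..4): 1.00000 + 3.09600 + 4.79261 + 4.94597 + 3.82818 = 17.662761
B = 3.828182/17.662761 = 0.216737

Final: 0.216737


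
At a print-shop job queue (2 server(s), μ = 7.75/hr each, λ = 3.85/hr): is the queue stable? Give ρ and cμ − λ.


Total capacity cμ = 2·7.75 = 15.50/hr
ρ = λ/(cμ) = 3.85/15.50 = 0.2484
Stable ⇔ ρ < 1: YES
Spare capacity = cμ − λ = 15.50 − 3.85 = 11.65/hr

Final: ρ = 0.2484; stable; margin = 11.65/hr


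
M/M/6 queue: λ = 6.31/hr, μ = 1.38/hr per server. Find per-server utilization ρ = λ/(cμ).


ρ = λ/(cμ) = 6.31/(6·1.38) = 6.31/8.28 = 0.7621

Final: 0.7621


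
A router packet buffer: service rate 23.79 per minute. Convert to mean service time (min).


Mean service time = 1/μ = 1/23.79 minute = 0.04203 minute
In minutes: 0.04203 × 1 = 0.04203 min

Final: 0.04203 min


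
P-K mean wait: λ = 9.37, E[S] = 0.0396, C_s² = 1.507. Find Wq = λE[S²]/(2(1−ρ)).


ρ = λ·E[S] = 9.37·0.0396 = 0.3711
E[S²] = E[S]²(1+C_s²) = 0.0396²·(1+1.507) = 0.003931
Wq = λ·E[S²]/(2(1−ρ)) = 9.37·0.003931/(2·0.6289) = 0.02928 hr

Final: 0.02928 hr


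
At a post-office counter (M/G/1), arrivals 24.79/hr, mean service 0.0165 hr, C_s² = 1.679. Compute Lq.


ρ = λ·E[S] = 24.79·0.0165 = 0.4090
Lq = ρ²(1+C_s²)/(2(1−ρ)) = 0.1673·(1+1.679)/(2·0.5910)
= 0.1673·2.6790/1.1819 = 0.37923

Final: 0.37923


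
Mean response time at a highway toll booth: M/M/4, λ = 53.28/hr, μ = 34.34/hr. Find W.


a = 1.5515; ρ = 0.3879; P₀ = 0.209549
Lq = P₀·a^c·ρ/(c!(1−ρ)²) = 0.05238
Wq = Lq/λ = 0.05238/53.28 = 0.0009831 hr
W = Wq + 1/μ = 0.0009831 + 0.02912 = 0.03010 hr

Final: 0.03010 hr


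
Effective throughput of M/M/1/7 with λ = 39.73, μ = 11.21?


ρ = 3.5442; P_K = (1−ρ)ρ^7/(1−ρ^8) = 0.717874
λ_eff = λ(1 − P_K) = 39.73·(1 − 0.717874) = 39.73·0.282126 = 11.2089 /hr

Final: 11.2089 /hr


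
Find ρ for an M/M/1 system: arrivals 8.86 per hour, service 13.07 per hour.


ρ = λ/μ = 8.86/13.07 = 0.6779

Final: 0.6779


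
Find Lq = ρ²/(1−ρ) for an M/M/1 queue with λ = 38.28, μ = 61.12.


ρ = 38.28/61.12 = 0.6263
Lq = ρ²/(1−ρ) = 0.3923/0.3737 = 1.0497

Final: 1.0497


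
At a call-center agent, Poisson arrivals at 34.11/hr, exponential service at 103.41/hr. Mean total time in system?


W = 1/(μ−λ) = 1/(103.41 − 34.11) = 1/69.30 = 0.01443 hr

Final: 0.01443 hr


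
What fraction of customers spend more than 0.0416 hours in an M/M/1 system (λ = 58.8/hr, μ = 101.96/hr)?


W ~ Exponential(μ−λ) for M/M/1.
μ − λ = 101.96 − 58.8 = 43.1600
P(W > t) = e^{−(μ−λ)t} = e^{−1.7955} = 0.166052

Final: 0.166052


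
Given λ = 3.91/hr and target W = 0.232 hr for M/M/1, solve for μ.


W = 1/(μ−λ) ⇒ μ − λ = 1/W = 1/0.232 = 4.3103
μ = λ + 1/W = 3.91 + 4.3103 = 8.2203 per hr

Final: 8.2203 /hr


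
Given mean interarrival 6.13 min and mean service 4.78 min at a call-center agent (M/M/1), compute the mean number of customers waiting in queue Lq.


λ = 60/6.13 = 9.7879 /hr
μ = 60/4.78 = 12.5523 /hr
ρ = λ/μ = 9.7879/12.5523 = 0.7798
Lq = ρ²/(1−ρ) = 0.6080/0.2202 = 2.7610

Final: 2.7610


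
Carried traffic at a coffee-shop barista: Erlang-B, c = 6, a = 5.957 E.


B(6,5.957) = 0.261898 (Erlang-B)
Carried load = a(1 − B) = 5.957·(1 − 0.261898) = 5.957·0.738102 = 4.3969 E

Final: 4.3969 Erlangs


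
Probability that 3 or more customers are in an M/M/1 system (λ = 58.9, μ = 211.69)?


ρ = 58.9/211.69 = 0.2782
P(N ≥ n) = ρ^n = 0.2782^3 = 0.021540

Final: 0.021540


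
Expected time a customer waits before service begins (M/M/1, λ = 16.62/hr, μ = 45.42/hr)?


ρ = 16.62/45.42 = 0.3659
Wq = ρ/(μ−λ) = 0.3659/(45.42 − 16.62) = 0.3659/28.80 = 0.01271 hr

Final: 0.01271 hr


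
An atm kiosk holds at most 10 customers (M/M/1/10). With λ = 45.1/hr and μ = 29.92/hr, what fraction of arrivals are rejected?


ρ = λ/μ = 45.1/29.92 = 1.5074
P_K = (1−ρ)ρ^K/(1−ρ^(K+1)) = (-0.5074·60.554933)/(1 − 91.277656)
= -30.722723/-90.277656 = 0.340314

Final: 0.340314


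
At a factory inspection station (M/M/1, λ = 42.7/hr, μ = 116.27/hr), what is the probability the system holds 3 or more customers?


ρ = 42.7/116.27 = 0.3672
P(N ≥ n) = ρ^n = 0.3672^3 = 0.049531

Final: 0.049531


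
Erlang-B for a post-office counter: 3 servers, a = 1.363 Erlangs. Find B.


B(c,a) = (a^c/c!) / Σ_{k=0}^{c} a^k/k!
a^3/3! = 0.422023
Σ terms (k=0..3): 1.00000 + 1.36300 + 0.92888 + 0.42202 = 3.713908
B = 0.422023/3.713908 = 0.113633

Final: 0.113633


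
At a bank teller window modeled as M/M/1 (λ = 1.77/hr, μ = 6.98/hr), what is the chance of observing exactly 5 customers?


ρ = 1.77/6.98 = 0.2536
P_n = (1−ρ)·ρ^n = (1 − 0.2536)·0.2536^5 = 0.7464·0.001049 = 0.0007827

Final: 0.0007827


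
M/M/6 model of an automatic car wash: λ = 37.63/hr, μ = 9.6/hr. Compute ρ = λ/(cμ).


ρ = λ/(cμ) = 37.63/(6·9.6) = 37.63/57.60 = 0.6533

Final: 0.6533


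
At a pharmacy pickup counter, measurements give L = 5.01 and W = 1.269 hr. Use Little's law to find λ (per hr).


λ = L/W = 5.01/1.269 = 3.9480 /hr

Final: 3.9480 /hr


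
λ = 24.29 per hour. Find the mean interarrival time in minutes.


Mean interarrival time = 1/λ = 1/24.29 hour = 0.04117 hour
In minutes: 0.04117 × 60 = 2.4702 min

Final: 2.4702 min


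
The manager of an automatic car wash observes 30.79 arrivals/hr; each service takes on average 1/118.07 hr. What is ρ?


ρ = λ/μ = 30.79/118.07 = 0.2608

Final: 0.2608


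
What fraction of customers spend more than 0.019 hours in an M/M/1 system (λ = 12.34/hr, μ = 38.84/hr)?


W ~ Exponential(μ−λ) for M/M/1.
μ − λ = 38.84 − 12.34 = 26.5000
P(W > t) = e^{−(μ−λ)t} = e^{−0.5035} = 0.604412

Final: 0.604412


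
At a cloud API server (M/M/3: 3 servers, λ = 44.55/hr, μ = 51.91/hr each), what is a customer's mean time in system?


a = 0.8582; ρ = 0.2861; P₀ = 0.421221
Lq = P₀·a^c·ρ/(c!(1−ρ)²) = 0.02491
Wq = Lq/λ = 0.02491/44.55 = 0.0005591 hr
W = Wq + 1/μ = 0.0005591 + 0.01926 = 0.01982 hr

Final: 0.01982 hr


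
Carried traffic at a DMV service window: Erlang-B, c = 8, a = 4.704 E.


B(8,4.704) = 0.056727 (Erlang-B)
Carried load = a(1 − B) = 4.704·(1 − 0.056727) = 4.704·0.943273 = 4.4372 E

Final: 4.4372 Erlangs


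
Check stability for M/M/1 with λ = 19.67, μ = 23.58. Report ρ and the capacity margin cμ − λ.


Total capacity cμ = 1·23.58 = 23.58/hr
ρ = λ/(cμ) = 19.67/23.58 = 0.8342
Stable ⇔ ρ < 1: YES
Spare capacity = cμ − λ = 23.58 − 19.67 = 3.91/hr

Final: ρ = 0.8342; stable; margin = 3.91/hr


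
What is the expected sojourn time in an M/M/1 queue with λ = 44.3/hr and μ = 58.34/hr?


W = 1/(μ−λ) = 1/(58.34 − 44.3) = 1/14.04 = 0.07123 hr

Final: 0.07123 hr


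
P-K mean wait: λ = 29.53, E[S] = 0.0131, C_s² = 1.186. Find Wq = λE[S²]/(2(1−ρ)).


ρ = λ·E[S] = 29.53·0.0131 = 0.3868
E[S²] = E[S]²(1+C_s²) = 0.0131²·(1+1.186) = 0.0003751
Wq = λ·E[S²]/(2(1−ρ)) = 29.53·0.0003751/(2·0.6132) = 0.009033 hr

Final: 0.009033 hr


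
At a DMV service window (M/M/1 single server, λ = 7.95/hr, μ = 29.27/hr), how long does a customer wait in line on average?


ρ = 7.95/29.27 = 0.2716
Wq = ρ/(μ−λ) = 0.2716/(29.27 − 7.95) = 0.2716/21.32 = 0.01274 hr

Final: 0.01274 hr


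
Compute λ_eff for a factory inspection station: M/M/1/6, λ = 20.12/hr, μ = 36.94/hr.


ρ = 0.5447; P_K = (1−ρ)ρ^6/(1−ρ^7) = 0.012060
λ_eff = λ(1 − P_K) = 20.12·(1 − 0.012060) = 20.12·0.987940 = 19.8774 /hr

Final: 19.8774 /hr


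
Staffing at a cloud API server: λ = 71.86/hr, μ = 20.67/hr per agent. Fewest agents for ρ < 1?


Stability requires cμ > λ ⇔ c > λ/μ.
λ/μ = 71.86/20.67 = 3.4765
Minimum integer c = ⌊3.4765⌋ + 1 = 4
Check: 4·20.67 = 82.68 > 71.86, while 3·20.67 = 62.01 ≤ 71.86

Final: 4 servers


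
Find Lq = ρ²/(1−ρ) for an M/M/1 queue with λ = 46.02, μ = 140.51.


ρ = 46.02/140.51 = 0.3275
Lq = ρ²/(1−ρ) = 0.1073/0.6725 = 0.1595

Final: 0.1595


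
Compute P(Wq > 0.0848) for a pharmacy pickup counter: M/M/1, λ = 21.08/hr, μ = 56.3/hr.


ρ = 21.08/56.3 = 0.3744
P(Wq > t) = ρ·e^{−(μ−λ)t} = 0.3744·e^{−2.9867}
= 0.3744·0.050456 = 0.018892

Final: 0.018892


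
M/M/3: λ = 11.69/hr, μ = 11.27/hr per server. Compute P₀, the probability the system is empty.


a = λ/μ = 11.69/11.27 = 1.0373; ρ = a/c = 0.3458
Σ_{k=0}^{2} a^k/k! (terms k=0..2) = 1.00000 + 1.03727 + 0.53796 = 2.57523
Tail: a^3/(3!(1−ρ)) = 1.11602/(6·0.6542) = 0.28430
P₀ = 1/(2.57523 + 0.28430) = 1/2.85953 = 0.349708

Final: 0.349708


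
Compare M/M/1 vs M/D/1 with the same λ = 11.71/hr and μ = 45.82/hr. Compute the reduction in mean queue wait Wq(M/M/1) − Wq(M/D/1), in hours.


ρ = 11.71/45.82 = 0.2556
Wq(M/M/1) = ρ/(μ−λ) = 0.2556/34.11 = 0.007492 hr
Wq(M/D/1) = ρ/(2(μ−λ)) = 0.003746 hr
Savings = 0.007492 − 0.003746 = 0.003746 hr

Final: 0.003746 hr


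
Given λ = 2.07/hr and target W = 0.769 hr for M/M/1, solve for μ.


W = 1/(μ−λ) ⇒ μ − λ = 1/W = 1/0.769 = 1.3004
μ = λ + 1/W = 2.07 + 1.3004 = 3.3704 per hr

Final: 3.3704 /hr


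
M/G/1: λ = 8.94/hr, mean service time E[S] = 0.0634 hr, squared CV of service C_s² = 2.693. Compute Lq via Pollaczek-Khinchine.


ρ = λ·E[S] = 8.94·0.0634 = 0.5668
Lq = ρ²(1+C_s²)/(2(1−ρ)) = 0.3213·(1+2.693)/(2·0.4332)
= 0.3213·3.6930/0.8664 = 1.36934

Final: 1.36934


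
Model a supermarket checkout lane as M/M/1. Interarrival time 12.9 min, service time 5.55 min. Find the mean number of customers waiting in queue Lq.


λ = 60/12.9 = 4.6512 /hr
μ = 60/5.55 = 10.8108 /hr
ρ = λ/μ = 4.6512/10.8108 = 0.4302
Lq = ρ²/(1−ρ) = 0.1851/0.5698 = 0.3249

Final: 0.3249


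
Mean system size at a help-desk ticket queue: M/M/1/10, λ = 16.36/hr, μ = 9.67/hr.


ρ = 16.36/9.67 = 1.6918
L = ρ[1 − (K+1)ρ^K + Kρ^(K+1)] / [(1−ρ)(1−ρ^(K+1))]
Numerator: 1.6918·(1 − 11·192.118087 + 10·325.031220) = 1925.325410
Denominator: (-0.6918)·(-324.031220) = 224.174650
L = 1925.325410/224.174650 = 8.5885

Final: 8.5885


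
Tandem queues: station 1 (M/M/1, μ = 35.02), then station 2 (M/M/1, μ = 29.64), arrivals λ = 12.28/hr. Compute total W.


Each node sees arrival rate λ = 12.28/hr (tandem ⇒ throughput preserved).
W₁ = 1/(μ₁−λ) = 1/(35.02−12.28) = 0.04398 hr
W₂ = 1/(μ₂−λ) = 1/(29.64−12.28) = 0.05760 hr
W_total = W₁ + W₂ = 0.04398 + 0.05760 = 0.10158 hr

Final: 0.10158 hr


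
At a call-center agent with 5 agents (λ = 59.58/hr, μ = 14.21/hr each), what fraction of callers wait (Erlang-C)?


a = λ/μ = 4.1928; ρ = a/5 = 0.8386
P₀ = 0.009431 (from M/M/c formula)
C(c,a) = [a^c/(c!(1−ρ))]·P₀ = [1295.78248/(120·0.1614)]·0.009431
= 66.88851·0.009431 = 0.630827

Final: 0.630827


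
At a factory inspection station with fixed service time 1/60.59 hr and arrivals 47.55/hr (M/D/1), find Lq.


ρ = 47.55/60.59 = 0.7848
M/D/1: Lq = ρ²/(2(1−ρ)) = 0.6159/(2·0.2152) = 1.43084

Final: 1.43084


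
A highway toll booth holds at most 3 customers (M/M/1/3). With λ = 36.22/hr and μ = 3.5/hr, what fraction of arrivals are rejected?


ρ = λ/μ = 36.22/3.5 = 10.3486
P_K = (1−ρ)ρ^K/(1−ρ^(K+1)) = (-9.3486·1108.258842)/(1 − 11468.895787)
= -10360.636945/-11467.895787 = 0.903447

Final: 0.903447


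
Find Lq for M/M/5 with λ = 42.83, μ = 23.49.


a = λ/μ = 1.8233; ρ = a/5 = 0.3647
P₀ = 0.160753
Lq = P₀·a^c·ρ / (c!·(1−ρ)²) = 0.160753·20.15233·0.3647/(120·0.40365)
= 0.02439

Final: 0.02439


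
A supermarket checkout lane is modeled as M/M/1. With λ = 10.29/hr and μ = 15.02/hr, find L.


ρ = λ/μ = 10.29/15.02 = 0.6851
L = ρ/(1−ρ) = 0.6851/(1 − 0.6851) = 0.6851/0.3149 = 2.1755

Final: 2.1755


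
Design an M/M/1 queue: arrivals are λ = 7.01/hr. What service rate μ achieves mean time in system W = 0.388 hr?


W = 1/(μ−λ) ⇒ μ − λ = 1/W = 1/0.388 = 2.5773
μ = λ + 1/W = 7.01 + 2.5773 = 9.5873 per hr

Final: 9.5873 /hr


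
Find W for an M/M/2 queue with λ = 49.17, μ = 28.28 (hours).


a = 1.7387; ρ = 0.8693; P₀ = 0.069895
Lq = P₀·a^c·ρ/(c!(1−ρ)²) = 5.37995
Wq = Lq/λ = 5.37995/49.17 = 0.10942 hr
W = Wq + 1/μ = 0.10942 + 0.03536 = 0.14478 hr

Final: 0.14478 hr


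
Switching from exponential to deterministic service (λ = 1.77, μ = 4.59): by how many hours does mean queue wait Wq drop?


ρ = 1.77/4.59 = 0.3856
Wq(M/M/1) = ρ/(μ−λ) = 0.3856/2.82 = 0.13675 hr
Wq(M/D/1) = ρ/(2(μ−λ)) = 0.06837 hr
Savings = 0.13675 − 0.06837 = 0.06837 hr

Final: 0.06837 hr


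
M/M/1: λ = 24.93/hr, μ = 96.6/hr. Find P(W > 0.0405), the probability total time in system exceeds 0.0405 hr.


W ~ Exponential(μ−λ) for M/M/1.
μ − λ = 96.6 − 24.93 = 71.6700
P(W > t) = e^{−(μ−λ)t} = e^{−2.9026} = 0.054878

Final: 0.054878


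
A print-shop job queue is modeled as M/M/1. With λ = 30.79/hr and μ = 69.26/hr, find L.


ρ = λ/μ = 30.79/69.26 = 0.4446
L = ρ/(1−ρ) = 0.4446/(1 − 0.4446) = 0.4446/0.5554 = 0.8004

Final: 0.8004


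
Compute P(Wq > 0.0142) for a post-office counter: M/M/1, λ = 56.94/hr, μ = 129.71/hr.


ρ = 56.94/129.71 = 0.4390
P(Wq > t) = ρ·e^{−(μ−λ)t} = 0.4390·e^{−1.0333}
= 0.4390·0.355819 = 0.156197

Final: 0.156197


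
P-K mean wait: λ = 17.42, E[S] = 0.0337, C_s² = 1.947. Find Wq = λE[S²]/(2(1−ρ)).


ρ = λ·E[S] = 17.42·0.0337 = 0.5871
E[S²] = E[S]²(1+C_s²) = 0.0337²·(1+1.947) = 0.003347
Wq = λ·E[S²]/(2(1−ρ)) = 17.42·0.003347/(2·0.4129) = 0.07059 hr

Final: 0.07059 hr


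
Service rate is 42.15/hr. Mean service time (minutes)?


Mean service time = 1/μ = 1/42.15 hour = 0.02372 hour
In minutes: 0.02372 × 60 = 1.4235 min

Final: 1.4235 min


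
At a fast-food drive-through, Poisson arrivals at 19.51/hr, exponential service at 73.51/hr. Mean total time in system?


W = 1/(μ−λ) = 1/(73.51 − 19.51) = 1/54.00 = 0.01852 hr

Final: 0.01852 hr


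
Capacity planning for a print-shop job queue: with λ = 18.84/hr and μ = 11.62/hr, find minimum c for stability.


Stability requires cμ > λ ⇔ c > λ/μ.
λ/μ = 18.84/11.62 = 1.6213
Minimum integer c = ⌊1.6213⌋ + 1 = 2
Check: 2·11.62 = 23.24 > 18.84, while 1·11.62 = 11.62 ≤ 18.84

Final: 2 servers


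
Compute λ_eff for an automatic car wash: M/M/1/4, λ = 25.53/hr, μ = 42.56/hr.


ρ = 0.5999; P_K = (1−ρ)ρ^4/(1−ρ^5) = 0.056172
λ_eff = λ(1 − P_K) = 25.53·(1 − 0.056172) = 25.53·0.943828 = 24.0959 /hr

Final: 24.0959 /hr


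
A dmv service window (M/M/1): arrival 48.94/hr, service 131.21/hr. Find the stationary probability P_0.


ρ = 48.94/131.21 = 0.3730
P_n = (1−ρ)·ρ^n = (1 − 0.3730)·0.3730^0 = 0.6270·1.000000 = 0.627010

Final: 0.627010


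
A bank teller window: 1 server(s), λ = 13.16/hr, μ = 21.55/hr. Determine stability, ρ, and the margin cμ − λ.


Total capacity cμ = 1·21.55 = 21.55/hr
ρ = λ/(cμ) = 13.16/21.55 = 0.6107
Stable ⇔ ρ < 1: YES
Spare capacity = cμ − λ = 21.55 − 13.16 = 8.39/hr

Final: ρ = 0.6107; stable; margin = 8.39/hr


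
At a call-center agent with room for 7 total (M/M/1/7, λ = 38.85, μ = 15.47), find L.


ρ = 38.85/15.47 = 2.5113
L = ρ[1 − (K+1)ρ^K + Kρ^(K+1)] / [(1−ρ)(1−ρ^(K+1))]
Numerator: 2.5113·(1 − 8·629.948384 + 7·1581.997073) = 15156.754763
Denominator: (-1.5113)·(-1580.997073) = 2389.380191
L = 15156.754763/2389.380191 = 6.3434

Final: 6.3434


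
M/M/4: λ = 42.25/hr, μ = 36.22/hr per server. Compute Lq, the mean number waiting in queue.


a = λ/μ = 1.1665; ρ = a/4 = 0.2916
P₀ = 0.310534
Lq = P₀·a^c·ρ / (c!·(1−ρ)²) = 0.310534·1.85145·0.2916/(24·0.50180)
= 0.01392

Final: 0.01392


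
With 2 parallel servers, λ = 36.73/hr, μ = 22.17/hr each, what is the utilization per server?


ρ = λ/(cμ) = 36.73/(2·22.17) = 36.73/44.34 = 0.8284

Final: 0.8284


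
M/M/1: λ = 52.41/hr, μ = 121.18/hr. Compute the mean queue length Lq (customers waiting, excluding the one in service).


ρ = 52.41/121.18 = 0.4325
Lq = ρ²/(1−ρ) = 0.1871/0.5675 = 0.3296

Final: 0.3296


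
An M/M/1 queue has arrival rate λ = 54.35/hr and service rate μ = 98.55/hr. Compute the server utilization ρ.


ρ = λ/μ = 54.35/98.55 = 0.5515

Final: 0.5515


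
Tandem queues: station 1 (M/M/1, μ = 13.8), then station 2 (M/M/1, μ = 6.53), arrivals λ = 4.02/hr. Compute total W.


Each node sees arrival rate λ = 4.02/hr (tandem ⇒ throughput preserved).
W₁ = 1/(μ₁−λ) = 1/(13.8−4.02) = 0.10225 hr
W₂ = 1/(μ₂−λ) = 1/(6.53−4.02) = 0.39841 hr
W_total = W₁ + W₂ = 0.10225 + 0.39841 = 0.50066 hr

Final: 0.50066 hr


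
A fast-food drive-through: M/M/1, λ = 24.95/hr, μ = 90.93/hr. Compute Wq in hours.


ρ = 24.95/90.93 = 0.2744
Wq = ρ/(μ−λ) = 0.2744/(90.93 − 24.95) = 0.2744/65.98 = 0.004159 hr

Final: 0.004159 hr


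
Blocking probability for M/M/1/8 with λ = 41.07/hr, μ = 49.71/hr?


ρ = λ/μ = 41.07/49.71 = 0.8262
P_K = (1−ρ)ρ^K/(1−ρ^(K+1)) = (0.1738·0.217094)/(1 − 0.179361)
= 0.037733/0.820639 = 0.045980

Final: 0.045980


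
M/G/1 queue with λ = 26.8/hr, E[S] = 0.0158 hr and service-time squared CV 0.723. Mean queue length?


ρ = λ·E[S] = 26.8·0.0158 = 0.4234
Lq = ρ²(1+C_s²)/(2(1−ρ)) = 0.1793·(1+0.723)/(2·0.5766)
= 0.1793·1.7230/1.1531 = 0.26791

Final: 0.26791


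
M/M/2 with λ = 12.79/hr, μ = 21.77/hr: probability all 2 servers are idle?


a = λ/μ = 12.79/21.77 = 0.5875; ρ = a/c = 0.2938
Σ_{k=0}^{1} a^k/k! (terms k=0..1) = 1.00000 + 0.58751 = 1.58751
Tail: a^2/(2!(1−ρ)) = 0.34516/(2·0.7062) = 0.24436
P₀ = 1/(1.58751 + 0.24436) = 1/1.83187 = 0.545890

Final: 0.545890


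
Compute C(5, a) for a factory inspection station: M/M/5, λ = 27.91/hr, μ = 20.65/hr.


a = λ/μ = 1.3516; ρ = a/5 = 0.2703
P₀ = 0.258598 (from M/M/c formula)
C(c,a) = [a^c/(c!(1−ρ))]·P₀ = [4.51023/(120·0.7297)]·0.258598
= 0.05151·0.258598 = 0.013320

Final: 0.013320


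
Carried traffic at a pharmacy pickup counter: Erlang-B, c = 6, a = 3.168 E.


B(6,3.168) = 0.061729 (Erlang-B)
Carried load = a(1 − B) = 3.168·(1 − 0.061729) = 3.168·0.938271 = 2.9724 E

Final: 2.9724 Erlangs


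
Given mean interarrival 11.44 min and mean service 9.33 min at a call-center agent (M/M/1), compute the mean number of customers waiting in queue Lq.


λ = 60/11.44 = 5.2448 /hr
μ = 60/9.33 = 6.4309 /hr
ρ = λ/μ = 5.2448/6.4309 = 0.8156
Lq = ρ²/(1−ρ) = 0.6651/0.1844 = 3.6062

Final: 3.6062


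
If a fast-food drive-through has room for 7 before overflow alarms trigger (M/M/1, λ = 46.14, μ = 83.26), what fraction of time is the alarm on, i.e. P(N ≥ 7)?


ρ = 46.14/83.26 = 0.5542
P(N ≥ n) = ρ^n = 0.5542^7 = 0.016050

Final: 0.016050


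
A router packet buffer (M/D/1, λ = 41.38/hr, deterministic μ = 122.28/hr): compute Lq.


ρ = 41.38/122.28 = 0.3384
M/D/1: Lq = ρ²/(2(1−ρ)) = 0.1145/(2·0.6616) = 0.08655

Final: 0.08655


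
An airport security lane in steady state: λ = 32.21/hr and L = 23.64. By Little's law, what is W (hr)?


W = L/λ = 23.64/32.21 = 0.7339 hr

Final: 0.7339 hr


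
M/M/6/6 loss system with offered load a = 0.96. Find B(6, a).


B(c,a) = (a^c/c!) / Σ_{k=0}^{c} a^k/k!
a^6/6! = 0.001087
Σ terms (k=0..6): 1.00000 + 0.96000 + 0.46080 + 0.14746 + 0.03539 + 0.006795 + 0.001087 = 2.611527
B = 0.001087/2.611527 = 0.0004163

Final: 0.0004163


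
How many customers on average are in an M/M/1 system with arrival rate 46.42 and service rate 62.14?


ρ = λ/μ = 46.42/62.14 = 0.7470
L = ρ/(1−ρ) = 0.7470/(1 − 0.7470) = 0.7470/0.2530 = 2.9529

Final: 2.9529


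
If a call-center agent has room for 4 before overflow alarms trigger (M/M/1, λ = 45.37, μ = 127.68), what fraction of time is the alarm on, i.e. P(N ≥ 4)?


ρ = 45.37/127.68 = 0.3553
P(N ≥ n) = ρ^n = 0.3553^4 = 0.015943

Final: 0.015943


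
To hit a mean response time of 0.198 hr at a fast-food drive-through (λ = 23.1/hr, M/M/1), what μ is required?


W = 1/(μ−λ) ⇒ μ − λ = 1/W = 1/0.198 = 5.0505
μ = λ + 1/W = 23.1 + 5.0505 = 28.1505 per hr

Final: 28.1505 /hr


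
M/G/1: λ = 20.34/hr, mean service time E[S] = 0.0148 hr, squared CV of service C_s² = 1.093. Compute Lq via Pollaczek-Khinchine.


ρ = λ·E[S] = 20.34·0.0148 = 0.3010
Lq = ρ²(1+C_s²)/(2(1−ρ)) = 0.09062·(1+1.093)/(2·0.6990)
= 0.09062·2.0930/1.3979 = 0.13568

Final: 0.13568


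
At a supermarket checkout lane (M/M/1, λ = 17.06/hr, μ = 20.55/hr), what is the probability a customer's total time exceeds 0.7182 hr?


W ~ Exponential(μ−λ) for M/M/1.
μ − λ = 20.55 − 17.06 = 3.4900
P(W > t) = e^{−(μ−λ)t} = e^{−2.5065} = 0.081552

Final: 0.081552


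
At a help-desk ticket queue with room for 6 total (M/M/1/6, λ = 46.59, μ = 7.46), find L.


ρ = 46.59/7.46 = 6.2453
L = ρ[1 − (K+1)ρ^K + Kρ^(K+1)] / [(1−ρ)(1−ρ^(K+1))]
Numerator: 6.2453·(1 − 7·59336.687486 + 6·370575.907506) = 11292139.662759
Denominator: (-5.2453)·(-370574.907506) = 1943779.642184
L = 11292139.662759/1943779.642184 = 5.8094

Final: 5.8094


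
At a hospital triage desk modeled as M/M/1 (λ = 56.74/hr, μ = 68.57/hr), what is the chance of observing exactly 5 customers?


ρ = 56.74/68.57 = 0.8275
P_n = (1−ρ)·ρ^n = (1 − 0.8275)·0.8275^5 = 0.1725·0.387950 = 0.066931

Final: 0.066931


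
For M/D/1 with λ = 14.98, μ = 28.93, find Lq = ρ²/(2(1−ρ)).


ρ = 14.98/28.93 = 0.5178
M/D/1: Lq = ρ²/(2(1−ρ)) = 0.2681/(2·0.4822) = 0.27802

Final: 0.27802


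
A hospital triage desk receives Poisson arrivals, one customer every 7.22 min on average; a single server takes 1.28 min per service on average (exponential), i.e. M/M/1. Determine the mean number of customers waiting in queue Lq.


λ = 60/7.22 = 8.3102 /hr
μ = 60/1.28 = 46.8750 /hr
ρ = λ/μ = 8.3102/46.8750 = 0.1773
Lq = ρ²/(1−ρ) = 0.03143/0.8227 = 0.03820

Final: 0.03820


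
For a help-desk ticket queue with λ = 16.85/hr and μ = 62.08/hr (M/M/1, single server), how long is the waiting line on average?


ρ = 16.85/62.08 = 0.2714
Lq = ρ²/(1−ρ) = 0.07367/0.7286 = 0.1011

Final: 0.1011


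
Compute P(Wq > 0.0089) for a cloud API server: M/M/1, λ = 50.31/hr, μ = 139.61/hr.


ρ = 50.31/139.61 = 0.3604
P(Wq > t) = ρ·e^{−(μ−λ)t} = 0.3604·e^{−0.7948}
= 0.3604·0.451685 = 0.162770

Final: 0.162770


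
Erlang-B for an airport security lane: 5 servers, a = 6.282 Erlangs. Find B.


B(c,a) = (a^c/c!) / Σ_{k=0}^{c} a^k/k!
a^5/5! = 81.528305
Σ terms (k=0..5): 1.00000 + 6.28200 + 19.73176 + 41.31831 + 64.89041 + 81.52831 = 214.750782
B = 81.528305/214.750782 = 0.379641

Final: 0.379641


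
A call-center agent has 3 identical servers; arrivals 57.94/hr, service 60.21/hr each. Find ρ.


ρ = λ/(cμ) = 57.94/(3·60.21) = 57.94/180.63 = 0.3208

Final: 0.3208


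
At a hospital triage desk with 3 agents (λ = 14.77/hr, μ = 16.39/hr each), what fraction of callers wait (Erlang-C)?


a = λ/μ = 0.9012; ρ = a/3 = 0.3004
P₀ = 0.402975 (from M/M/c formula)
C(c,a) = [a^c/(c!(1−ρ))]·P₀ = [0.73182/(6·0.6996)]·0.402975
= 0.17434·0.402975 = 0.070254

Final: 0.070254


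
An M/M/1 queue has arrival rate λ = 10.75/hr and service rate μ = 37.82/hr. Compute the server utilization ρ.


ρ = λ/μ = 10.75/37.82 = 0.2842

Final: 0.2842


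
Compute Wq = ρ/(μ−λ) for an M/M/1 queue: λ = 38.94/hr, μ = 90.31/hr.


ρ = 38.94/90.31 = 0.4312
Wq = ρ/(μ−λ) = 0.4312/(90.31 − 38.94) = 0.4312/51.37 = 0.008394 hr

Final: 0.008394 hr


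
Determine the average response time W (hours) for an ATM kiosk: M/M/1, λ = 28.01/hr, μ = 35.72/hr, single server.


W = 1/(μ−λ) = 1/(35.72 − 28.01) = 1/7.71 = 0.1297 hr

Final: 0.1297 hr


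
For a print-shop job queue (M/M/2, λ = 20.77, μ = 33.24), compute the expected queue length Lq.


a = λ/μ = 0.6248; ρ = a/2 = 0.3124
P₀ = 0.523897
Lq = P₀·a^c·ρ / (c!·(1−ρ)²) = 0.523897·0.39044·0.3124/(2·0.47276)
= 0.06759

Final: 0.06759


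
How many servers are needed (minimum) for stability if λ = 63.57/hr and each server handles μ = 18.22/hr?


Stability requires cμ > λ ⇔ c > λ/μ.
λ/μ = 63.57/18.22 = 3.4890
Minimum integer c = ⌊3.4890⌋ + 1 = 4
Check: 4·18.22 = 72.88 > 63.57, while 3·18.22 = 54.66 ≤ 63.57

Final: 4 servers


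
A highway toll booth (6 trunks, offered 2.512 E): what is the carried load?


B(6,2.512) = 0.028720 (Erlang-B)
Carried load = a(1 − B) = 2.512·(1 − 0.028720) = 2.512·0.971280 = 2.4399 E

Final: 2.4399 Erlangs


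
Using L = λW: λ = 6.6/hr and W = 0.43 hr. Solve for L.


L = λW = 6.6·0.43 = 2.8380

Final: 2.8380


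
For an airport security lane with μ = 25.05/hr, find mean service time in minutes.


Mean service time = 1/μ = 1/25.05 hour = 0.03992 hour
In minutes: 0.03992 × 60 = 2.3952 min

Final: 2.3952 min


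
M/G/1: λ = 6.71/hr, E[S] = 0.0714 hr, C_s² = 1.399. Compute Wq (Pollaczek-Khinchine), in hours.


ρ = λ·E[S] = 6.71·0.0714 = 0.4791
E[S²] = E[S]²(1+C_s²) = 0.0714²·(1+1.399) = 0.012230
Wq = λ·E[S²]/(2(1−ρ)) = 6.71·0.012230/(2·0.5209) = 0.07877 hr

Final: 0.07877 hr


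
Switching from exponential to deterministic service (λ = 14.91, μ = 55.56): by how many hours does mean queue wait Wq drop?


ρ = 14.91/55.56 = 0.2684
Wq(M/M/1) = ρ/(μ−λ) = 0.2684/40.65 = 0.006602 hr
Wq(M/D/1) = ρ/(2(μ−λ)) = 0.003301 hr
Savings = 0.006602 − 0.003301 = 0.003301 hr

Final: 0.003301 hr


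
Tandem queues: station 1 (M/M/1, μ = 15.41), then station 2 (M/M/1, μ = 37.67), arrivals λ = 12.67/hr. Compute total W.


Each node sees arrival rate λ = 12.67/hr (tandem ⇒ throughput preserved).
W₁ = 1/(μ₁−λ) = 1/(15.41−12.67) = 0.36496 hr
W₂ = 1/(μ₂−λ) = 1/(37.67−12.67) = 0.04000 hr
W_total = W₁ + W₂ = 0.36496 + 0.04000 = 0.40496 hr

Final: 0.40496 hr


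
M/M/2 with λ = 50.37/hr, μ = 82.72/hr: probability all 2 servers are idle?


a = λ/μ = 50.37/82.72 = 0.6089; ρ = a/c = 0.3045
Σ_{k=0}^{1} a^k/k! (terms k=0..1) = 1.00000 + 0.60892 = 1.60892
Tail: a^2/(2!(1−ρ)) = 0.37079/(2·0.6955) = 0.26655
P₀ = 1/(1.60892 + 0.26655) = 1/1.87547 = 0.533201

Final: 0.533201


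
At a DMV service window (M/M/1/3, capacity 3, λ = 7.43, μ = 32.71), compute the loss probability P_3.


ρ = λ/μ = 7.43/32.71 = 0.2271
P_K = (1−ρ)ρ^K/(1−ρ^(K+1)) = (0.7729·0.011720)/(1 − 0.002662)
= 0.009058/0.997338 = 0.009082

Final: 0.009082


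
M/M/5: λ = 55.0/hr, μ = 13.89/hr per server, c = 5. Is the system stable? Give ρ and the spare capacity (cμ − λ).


Total capacity cμ = 5·13.89 = 69.45/hr
ρ = λ/(cμ) = 55.0/69.45 = 0.7919
Stable ⇔ ρ < 1: YES
Spare capacity = cμ − λ = 69.45 − 55.0 = 14.45/hr

Final: ρ = 0.7919; stable; margin = 14.45/hr


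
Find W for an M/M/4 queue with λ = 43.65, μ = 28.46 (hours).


a = 1.5337; ρ = 0.3834; P₀ = 0.213440
Lq = P₀·a^c·ρ/(c!(1−ρ)²) = 0.04964
Wq = Lq/λ = 0.04964/43.65 = 0.001137 hr
W = Wq + 1/μ = 0.001137 + 0.03514 = 0.03627 hr

Final: 0.03627 hr


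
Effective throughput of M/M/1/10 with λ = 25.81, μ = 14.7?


ρ = 1.7558; P_K = (1−ρ)ρ^10/(1−ρ^11) = 0.431336
λ_eff = λ(1 − P_K) = 25.81·(1 − 0.431336) = 25.81·0.568664 = 14.6772 /hr

Final: 14.6772 /hr


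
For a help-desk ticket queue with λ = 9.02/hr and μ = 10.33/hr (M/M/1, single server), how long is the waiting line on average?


ρ = 9.02/10.33 = 0.8732
Lq = ρ²/(1−ρ) = 0.7625/0.1268 = 6.0123

Final: 6.0123


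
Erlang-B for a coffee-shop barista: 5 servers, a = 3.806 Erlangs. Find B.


B(c,a) = (a^c/c!) / Σ_{k=0}^{c} a^k/k!
a^5/5! = 6.655224
Σ terms (k=0..5): 1.00000 + 3.80600 + 7.24282 + 9.18872 + 8.74307 + 6.65522 = 36.635832
B = 6.655224/36.635832 = 0.181659

Final: 0.181659


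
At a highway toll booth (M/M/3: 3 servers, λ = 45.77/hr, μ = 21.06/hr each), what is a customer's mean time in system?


a = 2.1733; ρ = 0.7244; P₀ = 0.085153
Lq = P₀·a^c·ρ/(c!(1−ρ)²) = 1.38988
Wq = Lq/λ = 1.38988/45.77 = 0.03037 hr
W = Wq + 1/μ = 0.03037 + 0.04748 = 0.07785 hr

Final: 0.07785 hr


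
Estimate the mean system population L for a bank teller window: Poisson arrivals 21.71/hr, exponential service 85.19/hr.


ρ = λ/μ = 21.71/85.19 = 0.2548
L = ρ/(1−ρ) = 0.2548/(1 − 0.2548) = 0.2548/0.7452 = 0.3420

Final: 0.3420


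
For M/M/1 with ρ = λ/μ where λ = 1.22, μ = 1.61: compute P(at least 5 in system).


ρ = 1.22/1.61 = 0.7578
P(N ≥ n) = ρ^n = 0.7578^5 = 0.249844

Final: 0.249844


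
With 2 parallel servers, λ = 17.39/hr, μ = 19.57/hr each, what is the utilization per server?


ρ = λ/(cμ) = 17.39/(2·19.57) = 17.39/39.14 = 0.4443

Final: 0.4443


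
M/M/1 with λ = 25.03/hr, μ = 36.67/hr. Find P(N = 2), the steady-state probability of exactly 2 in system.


ρ = 25.03/36.67 = 0.6826
P_n = (1−ρ)·ρ^n = (1 − 0.6826)·0.6826^2 = 0.3174·0.465908 = 0.147891

Final: 0.147891


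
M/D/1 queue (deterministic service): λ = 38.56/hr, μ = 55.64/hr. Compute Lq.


ρ = 38.56/55.64 = 0.6930
M/D/1: Lq = ρ²/(2(1−ρ)) = 0.4803/(2·0.3070) = 0.78229

Final: 0.78229


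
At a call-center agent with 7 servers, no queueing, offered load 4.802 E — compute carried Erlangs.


B(7,4.802) = 0.108237 (Erlang-B)
Carried load = a(1 − B) = 4.802·(1 − 0.108237) = 4.802·0.891763 = 4.2822 E

Final: 4.2822 Erlangs


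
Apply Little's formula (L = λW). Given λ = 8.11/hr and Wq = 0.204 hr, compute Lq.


Lq = λWq = 8.11·0.204 = 1.6544

Final: 1.6544


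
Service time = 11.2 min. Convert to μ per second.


μ = 1/(service time) in consistent units.
1 second = 0.0166667 min, so μ = 0.0166667/11.2 = 0.001488 per second

Final: 0.001488 /sec


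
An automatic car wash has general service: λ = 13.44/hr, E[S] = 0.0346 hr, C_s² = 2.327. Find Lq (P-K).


ρ = λ·E[S] = 13.44·0.0346 = 0.4650
Lq = ρ²(1+C_s²)/(2(1−ρ)) = 0.2162·(1+2.327)/(2·0.5350)
= 0.2162·3.3270/1.0700 = 0.67242

Final: 0.67242


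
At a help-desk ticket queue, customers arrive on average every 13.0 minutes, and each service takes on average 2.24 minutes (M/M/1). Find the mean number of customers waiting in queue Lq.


λ = 60/13.0 = 4.6154 /hr
μ = 60/2.24 = 26.7857 /hr
ρ = λ/μ = 4.6154/26.7857 = 0.1723
Lq = ρ²/(1−ρ) = 0.02969/0.8277 = 0.03587

Final: 0.03587


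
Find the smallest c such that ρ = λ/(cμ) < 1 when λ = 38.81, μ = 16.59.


Stability requires cμ > λ ⇔ c > λ/μ.
λ/μ = 38.81/16.59 = 2.3394
Minimum integer c = ⌊2.3394⌋ + 1 = 3
Check: 3·16.59 = 49.77 > 38.81, while 2·16.59 = 33.18 ≤ 38.81

Final: 3 servers


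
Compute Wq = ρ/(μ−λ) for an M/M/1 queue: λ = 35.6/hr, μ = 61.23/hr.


ρ = 35.6/61.23 = 0.5814
Wq = ρ/(μ−λ) = 0.5814/(61.23 − 35.6) = 0.5814/25.63 = 0.02268 hr

Final: 0.02268 hr


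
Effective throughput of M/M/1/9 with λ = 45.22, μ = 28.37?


ρ = 1.5939; P_K = (1−ρ)ρ^9/(1−ρ^10) = 0.376176
λ_eff = λ(1 − P_K) = 45.22·(1 − 0.376176) = 45.22·0.623824 = 28.2093 /hr

Final: 28.2093 /hr


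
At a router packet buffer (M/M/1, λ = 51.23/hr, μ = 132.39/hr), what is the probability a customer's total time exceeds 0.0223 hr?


W ~ Exponential(μ−λ) for M/M/1.
μ − λ = 132.39 − 51.23 = 81.1600
P(W > t) = e^{−(μ−λ)t} = e^{−1.8099} = 0.163676

Final: 0.163676


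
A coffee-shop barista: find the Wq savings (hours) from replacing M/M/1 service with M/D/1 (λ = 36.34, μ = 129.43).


ρ = 36.34/129.43 = 0.2808
Wq(M/M/1) = ρ/(μ−λ) = 0.2808/93.09 = 0.003016 hr
Wq(M/D/1) = ρ/(2(μ−λ)) = 0.001508 hr
Savings = 0.003016 − 0.001508 = 0.001508 hr

Final: 0.001508 hr


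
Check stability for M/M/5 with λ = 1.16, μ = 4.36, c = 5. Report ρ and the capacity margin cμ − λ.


Total capacity cμ = 5·4.36 = 21.80/hr
ρ = λ/(cμ) = 1.16/21.80 = 0.05321
Stable ⇔ ρ < 1: YES
Spare capacity = cμ − λ = 21.80 − 1.16 = 20.64/hr

Final: ρ = 0.05321; stable; margin = 20.64/hr


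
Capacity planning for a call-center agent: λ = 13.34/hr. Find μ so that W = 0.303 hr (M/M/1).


W = 1/(μ−λ) ⇒ μ − λ = 1/W = 1/0.303 = 3.3003
μ = λ + 1/W = 13.34 + 3.3003 = 16.6403 per hr

Final: 16.6403 /hr


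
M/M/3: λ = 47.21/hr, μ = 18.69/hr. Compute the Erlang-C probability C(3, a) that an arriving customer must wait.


a = λ/μ = 2.5259; ρ = a/3 = 0.8420
P₀ = 0.042167 (from M/M/c formula)
C(c,a) = [a^c/(c!(1−ρ))]·P₀ = [16.11662/(6·0.1580)]·0.042167
= 16.99886·0.042167 = 0.716797

Final: 0.716797


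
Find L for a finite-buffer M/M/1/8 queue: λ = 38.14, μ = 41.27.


ρ = 38.14/41.27 = 0.9242
L = ρ[1 − (K+1)ρ^K + Kρ^(K+1)] / [(1−ρ)(1−ρ^(K+1))]
Numerator: 0.9242·(1 − 9·0.532071 + 8·0.491718) = 0.134097
Denominator: (0.07584)·(0.508282) = 0.038549
L = 0.134097/0.038549 = 3.4786

Final: 3.4786


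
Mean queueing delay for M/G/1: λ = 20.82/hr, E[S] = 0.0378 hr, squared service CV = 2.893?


ρ = λ·E[S] = 20.82·0.0378 = 0.7870
E[S²] = E[S]²(1+C_s²) = 0.0378²·(1+2.893) = 0.005562
Wq = λ·E[S²]/(2(1−ρ)) = 20.82·0.005562/(2·0.2130) = 0.27185 hr

Final: 0.27185 hr


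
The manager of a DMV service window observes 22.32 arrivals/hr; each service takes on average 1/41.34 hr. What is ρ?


ρ = λ/μ = 22.32/41.34 = 0.5399

Final: 0.5399


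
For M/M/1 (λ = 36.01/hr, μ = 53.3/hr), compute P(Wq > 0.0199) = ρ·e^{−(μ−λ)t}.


ρ = 36.01/53.3 = 0.6756
P(Wq > t) = ρ·e^{−(μ−λ)t} = 0.6756·e^{−0.3441}
= 0.6756·0.708879 = 0.478925

Final: 0.478925


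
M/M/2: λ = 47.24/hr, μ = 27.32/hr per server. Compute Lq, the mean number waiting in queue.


a = λ/μ = 1.7291; ρ = a/2 = 0.8646
P₀ = 0.072634
Lq = P₀·a^c·ρ / (c!·(1−ρ)²) = 0.072634·2.98991·0.8646/(2·0.01834)
= 5.11833

Final: 5.11833


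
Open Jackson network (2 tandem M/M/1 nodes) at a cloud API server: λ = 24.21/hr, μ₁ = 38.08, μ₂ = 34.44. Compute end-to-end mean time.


Each node sees arrival rate λ = 24.21/hr (tandem ⇒ throughput preserved).
W₁ = 1/(μ₁−λ) = 1/(38.08−24.21) = 0.07210 hr
W₂ = 1/(μ₂−λ) = 1/(34.44−24.21) = 0.09775 hr
W_total = W₁ + W₂ = 0.07210 + 0.09775 = 0.16985 hr

Final: 0.16985 hr


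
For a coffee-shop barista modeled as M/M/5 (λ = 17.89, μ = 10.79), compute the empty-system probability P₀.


a = λ/μ = 17.89/10.79 = 1.6580; ρ = a/c = 0.3316
Σ_{k=0}^{4} a^k/k! (terms k=0..4) = 1.00000 + 1.65802 + 1.37451 + 0.75965 + 0.31488 = 5.10706
Tail: a^5/(5!(1−ρ)) = 12.52981/(120·0.6684) = 0.15622
P₀ = 1/(5.10706 + 0.15622) = 1/5.26328 = 0.189996

Final: 0.189996


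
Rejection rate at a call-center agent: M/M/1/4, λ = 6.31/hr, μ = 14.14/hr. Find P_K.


ρ = λ/μ = 6.31/14.14 = 0.4463
P_K = (1−ρ)ρ^K/(1−ρ^(K+1)) = (0.5537·0.039657)/(1 − 0.017697)
= 0.021960/0.982303 = 0.022356

Final: 0.022356


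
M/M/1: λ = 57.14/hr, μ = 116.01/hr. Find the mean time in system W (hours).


W = 1/(μ−λ) = 1/(116.01 − 57.14) = 1/58.87 = 0.01699 hr

Final: 0.01699 hr


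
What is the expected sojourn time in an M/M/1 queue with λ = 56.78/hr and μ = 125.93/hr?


W = 1/(μ−λ) = 1/(125.93 − 56.78) = 1/69.15 = 0.01446 hr

Final: 0.01446 hr


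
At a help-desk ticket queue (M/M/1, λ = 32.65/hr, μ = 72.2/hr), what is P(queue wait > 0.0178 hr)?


ρ = 32.65/72.2 = 0.4522
P(Wq > t) = ρ·e^{−(μ−λ)t} = 0.4522·e^{−0.7040}
= 0.4522·0.494608 = 0.223670

Final: 0.223670


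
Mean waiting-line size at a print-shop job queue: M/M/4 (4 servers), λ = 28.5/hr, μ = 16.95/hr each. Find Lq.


a = λ/μ = 1.6814; ρ = a/4 = 0.4204
P₀ = 0.183089
Lq = P₀·a^c·ρ / (c!·(1−ρ)²) = 0.183089·7.99283·0.4204/(24·0.33599)
= 0.07629

Final: 0.07629


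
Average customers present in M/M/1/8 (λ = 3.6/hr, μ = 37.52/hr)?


ρ = 3.6/37.52 = 0.09595
L = ρ[1 − (K+1)ρ^K + Kρ^(K+1)] / [(1−ρ)(1−ρ^(K+1))]
Numerator: 0.09595·(1 − 9·0.000000007183 + 8·6.892e-10) = 0.095949
Denominator: (0.9041)·(1.000000) = 0.904051
L = 0.095949/0.904051 = 0.1061

Final: 0.1061


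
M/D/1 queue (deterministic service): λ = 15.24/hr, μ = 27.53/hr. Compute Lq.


ρ = 15.24/27.53 = 0.5536
M/D/1: Lq = ρ²/(2(1−ρ)) = 0.3064/(2·0.4464) = 0.34323

Final: 0.34323


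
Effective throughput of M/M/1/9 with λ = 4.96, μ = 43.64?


ρ = 0.1137; P_K = (1−ρ)ρ^9/(1−ρ^10) = 0.000000002805
λ_eff = λ(1 − P_K) = 4.96·(1 − 0.000000002805) = 4.96·1.000000 = 4.9600 /hr

Final: 4.9600 /hr


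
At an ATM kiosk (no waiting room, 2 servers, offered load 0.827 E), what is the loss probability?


B(c,a) = (a^c/c!) / Σ_{k=0}^{c} a^k/k!
a^2/2! = 0.341964
Σ terms (k=0..2): 1.00000 + 0.82700 + 0.34196 = 2.168964
B = 0.341964/2.168964 = 0.157663

Final: 0.157663


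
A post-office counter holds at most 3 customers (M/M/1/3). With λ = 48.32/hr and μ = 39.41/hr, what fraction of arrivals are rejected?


ρ = λ/μ = 48.32/39.41 = 1.2261
P_K = (1−ρ)ρ^K/(1−ρ^(K+1)) = (-0.2261·1.843153)/(1 − 2.259862)
= -0.416709/-1.259862 = 0.330757

Final: 0.330757


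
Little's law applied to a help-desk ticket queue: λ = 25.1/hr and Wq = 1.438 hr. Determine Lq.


Lq = λWq = 25.1·1.438 = 36.0938

Final: 36.0938
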